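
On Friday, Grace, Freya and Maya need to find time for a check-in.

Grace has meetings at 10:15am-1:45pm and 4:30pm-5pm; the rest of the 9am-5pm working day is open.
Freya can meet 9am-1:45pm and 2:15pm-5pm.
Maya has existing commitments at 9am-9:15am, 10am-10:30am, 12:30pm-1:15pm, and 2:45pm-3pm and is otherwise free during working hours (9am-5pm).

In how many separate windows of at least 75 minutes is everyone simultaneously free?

1

Grace free within 09:00–17:00: 09:00–10:15, 13:45–16:30.
Maya free within 09:00–17:00: 09:15–10:00, 10:30–12:30, 13:15–14:45, 15:00–17:00.
Grace ∩ Freya: 09:00–10:15, 14:15–16:30.
Grace ∩ Freya ∩ Maya: 09:15–10:00, 14:15–14:45, 15:00–16:30.
Windows ≥ 75 min: 15:00–16:30.
That's 1 window.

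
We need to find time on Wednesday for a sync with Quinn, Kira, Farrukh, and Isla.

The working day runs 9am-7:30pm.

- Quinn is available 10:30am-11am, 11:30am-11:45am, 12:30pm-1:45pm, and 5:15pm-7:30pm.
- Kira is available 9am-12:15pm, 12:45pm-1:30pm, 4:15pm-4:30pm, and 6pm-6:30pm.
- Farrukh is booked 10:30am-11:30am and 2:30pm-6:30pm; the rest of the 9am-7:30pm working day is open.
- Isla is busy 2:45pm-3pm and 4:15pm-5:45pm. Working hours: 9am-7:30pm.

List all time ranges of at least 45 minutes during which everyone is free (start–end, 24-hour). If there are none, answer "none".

Farrukh free within 09:00–19:30: 09:00–10:30, 11:30–14:30, 18:30–19:30.
Isla free within 09:00–19:30: 09:00–14:45, 15:00–16:15, 17:45–19:30.
Quinn ∩ Kira: 10:30–11:00, 11:30–11:45, 12:45–13:30, 18:00–18:30.
Quinn ∩ Kira ∩ Farrukh: 11:30–11:45, 12:45–13:30.
Quinn ∩ Kira ∩ Farrukh ∩ Isla: 11:30–11:45, 12:45–13:30.
Windows ≥ 45 min: 12:45–13:30.

12:45–13:30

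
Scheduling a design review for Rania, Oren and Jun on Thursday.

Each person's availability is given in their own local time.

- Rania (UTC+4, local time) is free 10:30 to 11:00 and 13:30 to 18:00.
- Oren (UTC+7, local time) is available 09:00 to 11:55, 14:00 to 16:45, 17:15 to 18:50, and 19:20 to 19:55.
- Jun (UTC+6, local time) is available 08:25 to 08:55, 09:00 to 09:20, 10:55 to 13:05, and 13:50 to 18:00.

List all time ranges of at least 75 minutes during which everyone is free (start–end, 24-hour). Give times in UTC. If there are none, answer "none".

10:15–11:50

Rania → UTC: 06:30–07:00, 09:30–14:00.
Oren → UTC: 02:00–04:55, 07:00–09:45, 10:15–11:50, 12:20–12:55.
Jun → UTC: 02:25–02:55, 03:00–03:20, 04:55–07:05, 07:50–12:00.
Rania ∩ Oren: 09:30–09:45, 10:15–11:50, 12:20–12:55.
Rania ∩ Oren ∩ Jun: 09:30–09:45, 10:15–11:50.
Windows ≥ 75 min: 10:15–11:50.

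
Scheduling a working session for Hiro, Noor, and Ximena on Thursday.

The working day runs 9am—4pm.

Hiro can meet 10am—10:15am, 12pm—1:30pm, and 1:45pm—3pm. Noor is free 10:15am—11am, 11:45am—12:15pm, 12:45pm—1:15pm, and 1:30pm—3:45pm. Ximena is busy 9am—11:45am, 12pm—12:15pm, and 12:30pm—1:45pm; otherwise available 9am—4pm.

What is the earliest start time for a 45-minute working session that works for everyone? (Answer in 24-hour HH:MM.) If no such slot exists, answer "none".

Ximena free within 09:00–16:00: 11:45–12:00, 12:15–12:30, 13:45–16:00.
Hiro ∩ Noor: 12:00–12:15, 12:45–13:15, 13:45–15:00.
Hiro ∩ Noor ∩ Ximena: 13:45–15:00.
Windows ≥ 45 min: 13:45–15:00.
Earliest such window starts at 13:45.

13:45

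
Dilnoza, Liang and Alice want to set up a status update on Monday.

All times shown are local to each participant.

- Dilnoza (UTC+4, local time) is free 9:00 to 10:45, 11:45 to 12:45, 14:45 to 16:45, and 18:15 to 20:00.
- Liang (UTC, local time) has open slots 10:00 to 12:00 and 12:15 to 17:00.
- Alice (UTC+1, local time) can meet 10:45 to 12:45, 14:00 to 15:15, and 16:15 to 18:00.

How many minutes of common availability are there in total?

105 minutes

Dilnoza → UTC: 05:00–06:45, 07:45–08:45, 10:45–12:45, 14:15–16:00.
Liang → UTC: 10:00–12:00, 12:15–17:00.
Alice → UTC: 09:45–11:45, 13:00–14:15, 15:15–17:00.
Dilnoza ∩ Liang: 10:45–12:00, 12:15–12:45, 14:15–16:00.
Dilnoza ∩ Liang ∩ Alice: 10:45–11:45, 15:15–16:00.
Total common minutes: 60 + 45 = 105.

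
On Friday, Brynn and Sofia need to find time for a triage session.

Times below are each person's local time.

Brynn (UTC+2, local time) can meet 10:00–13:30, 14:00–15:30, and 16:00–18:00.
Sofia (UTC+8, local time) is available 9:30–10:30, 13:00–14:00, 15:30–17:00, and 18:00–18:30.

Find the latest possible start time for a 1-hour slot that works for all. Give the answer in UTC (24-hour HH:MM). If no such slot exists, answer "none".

Brynn → UTC: 08:00–11:30, 12:00–13:30, 14:00–16:00.
Sofia → UTC: 01:30–02:30, 05:00–06:00, 07:30–09:00, 10:00–10:30.
Brynn ∩ Sofia: 08:00–09:00, 10:00–10:30.
Windows ≥ 60 min: 08:00–09:00.
Latest start in the last window 08:00–09:00 is 09:00 − 60 min = 08:00.

08:00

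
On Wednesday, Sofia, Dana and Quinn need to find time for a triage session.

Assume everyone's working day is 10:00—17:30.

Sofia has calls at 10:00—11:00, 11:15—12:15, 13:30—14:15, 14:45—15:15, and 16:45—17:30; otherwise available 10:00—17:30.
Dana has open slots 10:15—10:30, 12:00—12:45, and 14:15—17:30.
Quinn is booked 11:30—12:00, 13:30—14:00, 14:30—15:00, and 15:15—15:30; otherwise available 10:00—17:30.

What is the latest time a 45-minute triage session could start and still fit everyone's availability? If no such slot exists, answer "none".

16:00

Sofia free within 10:00–17:30: 11:00–11:15, 12:15–13:30, 14:15–14:45, 15:15–16:45.
Quinn free within 10:00–17:30: 10:00–11:30, 12:00–13:30, 14:00–14:30, 15:00–15:15, 15:30–17:30.
Sofia ∩ Dana: 12:15–12:45, 14:15–14:45, 15:15–16:45.
Sofia ∩ Dana ∩ Quinn: 12:15–12:45, 14:15–14:30, 15:30–16:45.
Windows ≥ 45 min: 15:30–16:45.
Latest start in the last window 15:30–16:45 is 16:45 − 45 min = 16:00.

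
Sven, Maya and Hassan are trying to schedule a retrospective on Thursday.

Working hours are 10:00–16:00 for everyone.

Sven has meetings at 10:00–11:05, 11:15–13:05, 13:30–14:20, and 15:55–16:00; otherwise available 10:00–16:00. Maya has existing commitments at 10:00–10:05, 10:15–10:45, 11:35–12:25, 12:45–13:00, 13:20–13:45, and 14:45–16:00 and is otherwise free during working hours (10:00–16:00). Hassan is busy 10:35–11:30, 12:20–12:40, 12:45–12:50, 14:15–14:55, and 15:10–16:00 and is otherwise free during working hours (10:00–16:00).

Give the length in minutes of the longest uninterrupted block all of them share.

Sven free within 10:00–16:00: 11:05–11:15, 13:05–13:30, 14:20–15:55.
Maya free within 10:00–16:00: 10:05–10:15, 10:45–11:35, 12:25–12:45, 13:00–13:20, 13:45–14:45.
Hassan free within 10:00–16:00: 10:00–10:35, 11:30–12:20, 12:40–12:45, 12:50–14:15, 14:55–15:10.
Sven ∩ Maya: 11:05–11:15, 13:05–13:20, 14:20–14:45.
Sven ∩ Maya ∩ Hassan: 13:05–13:20.
Single common window of 15 minutes.

15 minutes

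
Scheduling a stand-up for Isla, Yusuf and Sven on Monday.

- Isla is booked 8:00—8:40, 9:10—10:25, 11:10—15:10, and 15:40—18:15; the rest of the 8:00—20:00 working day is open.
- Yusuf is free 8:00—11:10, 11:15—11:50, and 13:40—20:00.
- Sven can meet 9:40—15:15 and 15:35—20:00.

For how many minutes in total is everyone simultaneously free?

160 minutes

Isla free within 08:00–20:00: 08:40–09:10, 10:25–11:10, 15:10–15:40, 18:15–20:00.
Isla ∩ Yusuf: 08:40–09:10, 10:25–11:10, 15:10–15:40, 18:15–20:00.
Isla ∩ Yusuf ∩ Sven: 10:25–11:10, 15:10–15:15, 15:35–15:40, 18:15–20:00.
Total common minutes: 45 + 5 + 5 + 105 = 160.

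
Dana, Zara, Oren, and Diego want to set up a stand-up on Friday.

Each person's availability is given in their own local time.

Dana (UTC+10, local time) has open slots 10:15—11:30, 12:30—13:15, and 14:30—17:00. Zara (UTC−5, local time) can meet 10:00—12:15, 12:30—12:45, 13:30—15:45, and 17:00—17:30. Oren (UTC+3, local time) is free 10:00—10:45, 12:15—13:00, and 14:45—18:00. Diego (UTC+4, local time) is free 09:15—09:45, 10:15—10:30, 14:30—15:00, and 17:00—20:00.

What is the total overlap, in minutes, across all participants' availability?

Dana → UTC: 00:15–01:30, 02:30–03:15, 04:30–07:00.
Zara → UTC: 15:00–17:15, 17:30–17:45, 18:30–20:45, 22:00–22:30.
Oren → UTC: 07:00–07:45, 09:15–10:00, 11:45–15:00.
Diego → UTC: 05:15–05:45, 06:15–06:30, 10:30–11:00, 13:00–16:00.
Dana ∩ Zara: (none).
Dana ∩ Zara ∩ Oren: (none).
Dana ∩ Zara ∩ Oren ∩ Diego: (none).
Total common minutes: 0.

0 minutes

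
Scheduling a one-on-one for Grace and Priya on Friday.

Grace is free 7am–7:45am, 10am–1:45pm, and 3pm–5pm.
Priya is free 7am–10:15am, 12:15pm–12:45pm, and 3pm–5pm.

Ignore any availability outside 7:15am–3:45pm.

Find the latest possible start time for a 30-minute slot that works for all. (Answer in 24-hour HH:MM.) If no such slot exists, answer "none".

15:15

Grace ∩ Priya: 07:00–07:45, 10:00–10:15, 12:15–12:45, 15:00–17:00.
Restricted to 07:15–15:45: 07:15–07:45, 10:00–10:15, 12:15–12:45, 15:00–15:45.
Windows ≥ 30 min: 07:15–07:45, 12:15–12:45, 15:00–15:45.
Latest start in the last window 15:00–15:45 is 15:45 − 30 min = 15:15.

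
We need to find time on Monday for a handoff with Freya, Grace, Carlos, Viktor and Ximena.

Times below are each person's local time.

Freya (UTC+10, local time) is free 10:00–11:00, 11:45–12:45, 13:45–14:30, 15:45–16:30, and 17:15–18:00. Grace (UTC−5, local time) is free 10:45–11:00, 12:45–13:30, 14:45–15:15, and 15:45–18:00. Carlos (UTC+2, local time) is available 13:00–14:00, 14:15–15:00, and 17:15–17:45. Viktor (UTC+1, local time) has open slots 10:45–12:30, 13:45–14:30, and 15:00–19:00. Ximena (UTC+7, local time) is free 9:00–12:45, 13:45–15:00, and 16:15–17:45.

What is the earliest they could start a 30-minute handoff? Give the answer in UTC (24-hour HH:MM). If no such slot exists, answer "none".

none

Freya → UTC: 00:00–01:00, 01:45–02:45, 03:45–04:30, 05:45–06:30, 07:15–08:00.
Grace → UTC: 15:45–16:00, 17:45–18:30, 19:45–20:15, 20:45–23:00.
Carlos → UTC: 11:00–12:00, 12:15–13:00, 15:15–15:45.
Viktor → UTC: 09:45–11:30, 12:45–13:30, 14:00–18:00.
Ximena → UTC: 02:00–05:45, 06:45–08:00, 09:15–10:45.
Freya ∩ Grace: (none).
Freya ∩ Grace ∩ Carlos: (none).
Freya ∩ Grace ∩ Carlos ∩ Viktor: (none).
Freya ∩ Grace ∩ Carlos ∩ Viktor ∩ Ximena: (none).
Windows ≥ 30 min: (none).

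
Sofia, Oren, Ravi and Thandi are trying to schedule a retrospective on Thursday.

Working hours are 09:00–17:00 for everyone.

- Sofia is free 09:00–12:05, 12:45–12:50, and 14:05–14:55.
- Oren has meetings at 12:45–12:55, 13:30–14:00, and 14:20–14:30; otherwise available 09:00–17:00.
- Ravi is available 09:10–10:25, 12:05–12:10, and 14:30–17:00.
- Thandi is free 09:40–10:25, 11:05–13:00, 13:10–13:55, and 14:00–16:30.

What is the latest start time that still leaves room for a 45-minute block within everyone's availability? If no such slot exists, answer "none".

09:40

Oren free within 09:00–17:00: 09:00–12:45, 12:55–13:30, 14:00–14:20, 14:30–17:00.
Sofia ∩ Oren: 09:00–12:05, 14:05–14:20, 14:30–14:55.
Sofia ∩ Oren ∩ Ravi: 09:10–10:25, 14:30–14:55.
Sofia ∩ Oren ∩ Ravi ∩ Thandi: 09:40–10:25, 14:30–14:55.
Windows ≥ 45 min: 09:40–10:25.
Latest start in the last window 09:40–10:25 is 10:25 − 45 min = 09:40.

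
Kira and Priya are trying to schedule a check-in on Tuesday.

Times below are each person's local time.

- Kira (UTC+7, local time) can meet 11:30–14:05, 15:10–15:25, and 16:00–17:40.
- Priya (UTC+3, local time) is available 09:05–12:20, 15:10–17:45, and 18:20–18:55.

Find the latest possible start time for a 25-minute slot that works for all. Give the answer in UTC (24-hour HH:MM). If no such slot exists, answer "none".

Kira → UTC: 04:30–07:05, 08:10–08:25, 09:00–10:40.
Priya → UTC: 06:05–09:20, 12:10–14:45, 15:20–15:55.
Kira ∩ Priya: 06:05–07:05, 08:10–08:25, 09:00–09:20.
Windows ≥ 25 min: 06:05–07:05.
Latest start in the last window 06:05–07:05 is 07:05 − 25 min = 06:40.

06:40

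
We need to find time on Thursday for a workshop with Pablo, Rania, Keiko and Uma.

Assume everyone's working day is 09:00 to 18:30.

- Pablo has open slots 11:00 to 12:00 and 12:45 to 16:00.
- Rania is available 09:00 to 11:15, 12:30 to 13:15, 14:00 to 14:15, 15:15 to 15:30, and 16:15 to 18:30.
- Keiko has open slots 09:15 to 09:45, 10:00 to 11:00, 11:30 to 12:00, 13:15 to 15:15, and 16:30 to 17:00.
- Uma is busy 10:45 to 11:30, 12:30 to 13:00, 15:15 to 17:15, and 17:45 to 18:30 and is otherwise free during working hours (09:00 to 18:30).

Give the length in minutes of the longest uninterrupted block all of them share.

Uma free within 09:00–18:30: 09:00–10:45, 11:30–12:30, 13:00–15:15, 17:15–17:45.
Pablo ∩ Rania: 11:00–11:15, 12:45–13:15, 14:00–14:15, 15:15–15:30.
Pablo ∩ Rania ∩ Keiko: 14:00–14:15.
Pablo ∩ Rania ∩ Keiko ∩ Uma: 14:00–14:15.
Single common window of 15 minutes.

15 minutes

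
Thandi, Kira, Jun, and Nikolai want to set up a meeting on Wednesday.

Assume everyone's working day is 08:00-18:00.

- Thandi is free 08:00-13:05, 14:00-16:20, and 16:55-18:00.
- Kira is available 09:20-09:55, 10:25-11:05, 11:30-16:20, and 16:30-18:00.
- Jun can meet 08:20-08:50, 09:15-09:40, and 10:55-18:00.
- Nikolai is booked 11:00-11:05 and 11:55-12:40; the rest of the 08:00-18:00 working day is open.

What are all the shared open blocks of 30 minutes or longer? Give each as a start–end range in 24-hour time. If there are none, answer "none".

Nikolai free within 08:00–18:00: 08:00–11:00, 11:05–11:55, 12:40–18:00.
Thandi ∩ Kira: 09:20–09:55, 10:25–11:05, 11:30–13:05, 14:00–16:20, 16:55–18:00.
Thandi ∩ Kira ∩ Jun: 09:20–09:40, 10:55–11:05, 11:30–13:05, 14:00–16:20, 16:55–18:00.
Thandi ∩ Kira ∩ Jun ∩ Nikolai: 09:20–09:40, 10:55–11:00, 11:30–11:55, 12:40–13:05, 14:00–16:20, 16:55–18:00.
Windows ≥ 30 min: 14:00–16:20, 16:55–18:00.

14:00–16:20, 16:55–18:00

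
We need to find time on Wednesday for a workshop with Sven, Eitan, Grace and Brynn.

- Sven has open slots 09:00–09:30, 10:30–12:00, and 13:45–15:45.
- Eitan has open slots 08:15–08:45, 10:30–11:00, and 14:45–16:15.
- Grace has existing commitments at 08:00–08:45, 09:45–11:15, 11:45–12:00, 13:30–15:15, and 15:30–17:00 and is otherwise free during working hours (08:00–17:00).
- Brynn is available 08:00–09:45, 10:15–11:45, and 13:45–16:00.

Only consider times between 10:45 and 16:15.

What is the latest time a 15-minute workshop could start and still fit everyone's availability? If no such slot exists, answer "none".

Grace free within 08:00–17:00: 08:45–09:45, 11:15–11:45, 12:00–13:30, 15:15–15:30.
Sven ∩ Eitan: 10:30–11:00, 14:45–15:45.
Sven ∩ Eitan ∩ Grace: 15:15–15:30.
Sven ∩ Eitan ∩ Grace ∩ Brynn: 15:15–15:30.
Restricted to 10:45–16:15: 15:15–15:30.
Windows ≥ 15 min: 15:15–15:30.
Latest start in the last window 15:15–15:30 is 15:30 − 15 min = 15:15.

15:15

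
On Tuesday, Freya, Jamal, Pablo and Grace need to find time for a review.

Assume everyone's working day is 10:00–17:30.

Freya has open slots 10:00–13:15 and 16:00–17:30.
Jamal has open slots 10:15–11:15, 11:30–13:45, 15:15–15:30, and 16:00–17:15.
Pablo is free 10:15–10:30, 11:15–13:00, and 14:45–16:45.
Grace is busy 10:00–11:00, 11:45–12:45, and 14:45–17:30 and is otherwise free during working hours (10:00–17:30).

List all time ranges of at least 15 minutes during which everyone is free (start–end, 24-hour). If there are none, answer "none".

11:30–11:45, 12:45–13:00

Grace free within 10:00–17:30: 11:00–11:45, 12:45–14:45.
Freya ∩ Jamal: 10:15–11:15, 11:30–13:15, 16:00–17:15.
Freya ∩ Jamal ∩ Pablo: 10:15–10:30, 11:30–13:00, 16:00–16:45.
Freya ∩ Jamal ∩ Pablo ∩ Grace: 11:30–11:45, 12:45–13:00.
Windows ≥ 15 min: 11:30–11:45, 12:45–13:00.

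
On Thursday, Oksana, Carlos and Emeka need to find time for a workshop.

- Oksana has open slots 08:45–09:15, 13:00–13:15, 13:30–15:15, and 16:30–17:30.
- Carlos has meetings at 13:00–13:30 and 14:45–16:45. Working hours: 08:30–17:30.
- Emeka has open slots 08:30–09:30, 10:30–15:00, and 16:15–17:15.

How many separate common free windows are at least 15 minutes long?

3

Carlos free within 08:30–17:30: 08:30–13:00, 13:30–14:45, 16:45–17:30.
Oksana ∩ Carlos: 08:45–09:15, 13:30–14:45, 16:45–17:30.
Oksana ∩ Carlos ∩ Emeka: 08:45–09:15, 13:30–14:45, 16:45–17:15.
Windows ≥ 15 min: 08:45–09:15, 13:30–14:45, 16:45–17:15.
That's 3 windows.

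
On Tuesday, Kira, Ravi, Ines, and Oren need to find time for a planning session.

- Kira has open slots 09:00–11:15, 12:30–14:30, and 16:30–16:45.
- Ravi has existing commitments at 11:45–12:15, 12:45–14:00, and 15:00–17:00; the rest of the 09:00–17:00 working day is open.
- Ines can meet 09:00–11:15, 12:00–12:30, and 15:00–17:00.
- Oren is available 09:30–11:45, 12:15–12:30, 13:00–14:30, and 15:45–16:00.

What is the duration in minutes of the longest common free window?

Ravi free within 09:00–17:00: 09:00–11:45, 12:15–12:45, 14:00–15:00.
Kira ∩ Ravi: 09:00–11:15, 12:30–12:45, 14:00–14:30.
Kira ∩ Ravi ∩ Ines: 09:00–11:15.
Kira ∩ Ravi ∩ Ines ∩ Oren: 09:30–11:15.
Single common window of 105 minutes.

105 minutes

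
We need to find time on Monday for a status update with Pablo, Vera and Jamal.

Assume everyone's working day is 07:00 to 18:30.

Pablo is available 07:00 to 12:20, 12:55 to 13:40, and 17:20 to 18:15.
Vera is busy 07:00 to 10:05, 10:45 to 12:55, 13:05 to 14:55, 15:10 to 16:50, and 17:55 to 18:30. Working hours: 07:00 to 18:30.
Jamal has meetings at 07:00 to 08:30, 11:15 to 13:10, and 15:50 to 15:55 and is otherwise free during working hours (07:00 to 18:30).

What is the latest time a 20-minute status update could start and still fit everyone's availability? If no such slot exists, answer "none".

17:35

Vera free within 07:00–18:30: 10:05–10:45, 12:55–13:05, 14:55–15:10, 16:50–17:55.
Jamal free within 07:00–18:30: 08:30–11:15, 13:10–15:50, 15:55–18:30.
Pablo ∩ Vera: 10:05–10:45, 12:55–13:05, 17:20–17:55.
Pablo ∩ Vera ∩ Jamal: 10:05–10:45, 17:20–17:55.
Windows ≥ 20 min: 10:05–10:45, 17:20–17:55.
Latest start in the last window 17:20–17:55 is 17:55 − 20 min = 17:35.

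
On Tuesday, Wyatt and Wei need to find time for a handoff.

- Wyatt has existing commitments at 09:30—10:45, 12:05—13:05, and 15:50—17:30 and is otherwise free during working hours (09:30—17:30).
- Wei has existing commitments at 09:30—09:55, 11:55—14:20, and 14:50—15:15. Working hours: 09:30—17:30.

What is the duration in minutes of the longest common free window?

70 minutes

Wyatt free within 09:30–17:30: 10:45–12:05, 13:05–15:50.
Wei free within 09:30–17:30: 09:55–11:55, 14:20–14:50, 15:15–17:30.
Wyatt ∩ Wei: 10:45–11:55, 14:20–14:50, 15:15–15:50.
Common window lengths: 70, 30, 35 min; longest is 70.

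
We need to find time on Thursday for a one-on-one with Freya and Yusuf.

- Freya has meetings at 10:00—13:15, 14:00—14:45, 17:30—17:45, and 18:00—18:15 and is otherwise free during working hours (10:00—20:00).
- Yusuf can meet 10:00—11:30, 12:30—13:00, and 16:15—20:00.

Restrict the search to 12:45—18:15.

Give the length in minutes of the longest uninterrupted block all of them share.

Freya free within 10:00–20:00: 13:15–14:00, 14:45–17:30, 17:45–18:00, 18:15–20:00.
Freya ∩ Yusuf: 16:15–17:30, 17:45–18:00, 18:15–20:00.
Restricted to 12:45–18:15: 16:15–17:30, 17:45–18:00.
Common window lengths: 75, 15 min; longest is 75.

75 minutes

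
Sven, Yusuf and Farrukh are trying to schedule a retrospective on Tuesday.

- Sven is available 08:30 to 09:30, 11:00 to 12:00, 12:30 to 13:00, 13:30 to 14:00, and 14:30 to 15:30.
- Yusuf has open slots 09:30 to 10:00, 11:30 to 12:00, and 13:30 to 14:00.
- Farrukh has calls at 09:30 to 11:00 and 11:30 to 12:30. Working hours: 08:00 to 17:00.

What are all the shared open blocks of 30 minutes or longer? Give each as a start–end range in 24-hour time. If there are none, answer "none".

13:30–14:00

Farrukh free within 08:00–17:00: 08:00–09:30, 11:00–11:30, 12:30–17:00.
Sven ∩ Yusuf: 11:30–12:00, 13:30–14:00.
Sven ∩ Yusuf ∩ Farrukh: 13:30–14:00.
Windows ≥ 30 min: 13:30–14:00.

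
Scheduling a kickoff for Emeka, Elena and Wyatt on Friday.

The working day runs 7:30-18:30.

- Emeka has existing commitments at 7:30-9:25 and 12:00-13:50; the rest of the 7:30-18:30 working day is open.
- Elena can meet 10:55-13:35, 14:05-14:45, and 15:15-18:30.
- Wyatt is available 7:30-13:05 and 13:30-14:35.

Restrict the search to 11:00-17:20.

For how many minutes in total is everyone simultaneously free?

Emeka free within 07:30–18:30: 09:25–12:00, 13:50–18:30.
Emeka ∩ Elena: 10:55–12:00, 14:05–14:45, 15:15–18:30.
Emeka ∩ Elena ∩ Wyatt: 10:55–12:00, 14:05–14:35.
Restricted to 11:00–17:20: 11:00–12:00, 14:05–14:35.
Total common minutes: 60 + 30 = 90.

90 minutes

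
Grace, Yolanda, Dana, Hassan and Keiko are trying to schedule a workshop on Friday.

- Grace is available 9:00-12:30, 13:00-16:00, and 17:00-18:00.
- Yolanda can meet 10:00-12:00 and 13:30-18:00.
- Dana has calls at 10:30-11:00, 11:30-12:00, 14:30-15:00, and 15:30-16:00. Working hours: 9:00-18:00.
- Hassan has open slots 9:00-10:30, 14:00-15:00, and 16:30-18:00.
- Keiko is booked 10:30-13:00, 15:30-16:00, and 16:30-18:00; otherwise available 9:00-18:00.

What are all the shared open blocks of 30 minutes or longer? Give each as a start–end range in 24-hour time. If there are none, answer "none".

10:00–10:30, 14:00–14:30

Dana free within 09:00–18:00: 09:00–10:30, 11:00–11:30, 12:00–14:30, 15:00–15:30, 16:00–18:00.
Keiko free within 09:00–18:00: 09:00–10:30, 13:00–15:30, 16:00–16:30.
Grace ∩ Yolanda: 10:00–12:00, 13:30–16:00, 17:00–18:00.
Grace ∩ Yolanda ∩ Dana: 10:00–10:30, 11:00–11:30, 13:30–14:30, 15:00–15:30, 17:00–18:00.
Grace ∩ Yolanda ∩ Dana ∩ Hassan: 10:00–10:30, 14:00–14:30, 17:00–18:00.
Grace ∩ Yolanda ∩ Dana ∩ Hassan ∩ Keiko: 10:00–10:30, 14:00–14:30.
Windows ≥ 30 min: 10:00–10:30, 14:00–14:30.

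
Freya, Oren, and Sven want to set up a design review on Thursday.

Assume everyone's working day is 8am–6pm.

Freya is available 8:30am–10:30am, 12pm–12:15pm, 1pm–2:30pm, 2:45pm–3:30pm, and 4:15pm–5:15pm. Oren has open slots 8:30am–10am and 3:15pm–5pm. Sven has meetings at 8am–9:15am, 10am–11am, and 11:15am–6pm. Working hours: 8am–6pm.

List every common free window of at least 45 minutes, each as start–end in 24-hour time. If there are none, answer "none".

09:15–10:00

Sven free within 08:00–18:00: 09:15–10:00, 11:00–11:15.
Freya ∩ Oren: 08:30–10:00, 15:15–15:30, 16:15–17:00.
Freya ∩ Oren ∩ Sven: 09:15–10:00.
Windows ≥ 45 min: 09:15–10:00.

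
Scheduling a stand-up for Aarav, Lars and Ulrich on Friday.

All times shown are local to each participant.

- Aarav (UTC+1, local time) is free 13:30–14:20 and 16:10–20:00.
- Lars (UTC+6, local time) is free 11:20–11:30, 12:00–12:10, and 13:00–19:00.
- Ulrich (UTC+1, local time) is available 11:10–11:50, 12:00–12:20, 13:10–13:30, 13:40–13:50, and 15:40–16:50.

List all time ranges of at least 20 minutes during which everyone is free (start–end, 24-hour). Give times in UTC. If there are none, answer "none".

Aarav → UTC: 12:30–13:20, 15:10–19:00.
Lars → UTC: 05:20–05:30, 06:00–06:10, 07:00–13:00.
Ulrich → UTC: 10:10–10:50, 11:00–11:20, 12:10–12:30, 12:40–12:50, 14:40–15:50.
Aarav ∩ Lars: 12:30–13:00.
Aarav ∩ Lars ∩ Ulrich: 12:40–12:50.
Windows ≥ 20 min: (none).

none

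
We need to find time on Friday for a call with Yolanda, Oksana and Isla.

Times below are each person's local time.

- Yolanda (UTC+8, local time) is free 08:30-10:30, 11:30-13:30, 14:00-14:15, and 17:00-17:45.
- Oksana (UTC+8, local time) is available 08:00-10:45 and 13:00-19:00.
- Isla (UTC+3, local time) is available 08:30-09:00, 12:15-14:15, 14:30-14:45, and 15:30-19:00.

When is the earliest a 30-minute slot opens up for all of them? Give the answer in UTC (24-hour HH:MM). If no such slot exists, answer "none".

09:15

Yolanda → UTC: 00:30–02:30, 03:30–05:30, 06:00–06:15, 09:00–09:45.
Oksana → UTC: 00:00–02:45, 05:00–11:00.
Isla → UTC: 05:30–06:00, 09:15–11:15, 11:30–11:45, 12:30–16:00.
Yolanda ∩ Oksana: 00:30–02:30, 05:00–05:30, 06:00–06:15, 09:00–09:45.
Yolanda ∩ Oksana ∩ Isla: 09:15–09:45.
Windows ≥ 30 min: 09:15–09:45.
Earliest such window starts at 09:15.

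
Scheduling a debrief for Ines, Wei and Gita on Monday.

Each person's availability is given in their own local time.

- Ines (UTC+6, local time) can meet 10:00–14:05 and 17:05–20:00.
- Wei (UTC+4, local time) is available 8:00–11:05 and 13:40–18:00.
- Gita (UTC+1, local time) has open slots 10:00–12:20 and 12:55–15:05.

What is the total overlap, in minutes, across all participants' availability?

140 minutes

Ines → UTC: 04:00–08:05, 11:05–14:00.
Wei → UTC: 04:00–07:05, 09:40–14:00.
Gita → UTC: 09:00–11:20, 11:55–14:05.
Ines ∩ Wei: 04:00–07:05, 11:05–14:00.
Ines ∩ Wei ∩ Gita: 11:05–11:20, 11:55–14:00.
Total common minutes: 15 + 125 = 140.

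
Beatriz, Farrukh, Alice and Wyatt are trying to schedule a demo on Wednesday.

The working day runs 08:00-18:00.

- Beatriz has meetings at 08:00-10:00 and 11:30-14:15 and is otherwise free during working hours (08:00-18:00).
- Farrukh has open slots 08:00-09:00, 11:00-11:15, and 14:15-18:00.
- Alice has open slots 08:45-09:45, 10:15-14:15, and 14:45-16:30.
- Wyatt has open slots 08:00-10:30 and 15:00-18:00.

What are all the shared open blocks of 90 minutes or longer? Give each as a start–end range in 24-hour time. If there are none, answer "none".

15:00–16:30

Beatriz free within 08:00–18:00: 10:00–11:30, 14:15–18:00.
Beatriz ∩ Farrukh: 11:00–11:15, 14:15–18:00.
Beatriz ∩ Farrukh ∩ Alice: 11:00–11:15, 14:45–16:30.
Beatriz ∩ Farrukh ∩ Alice ∩ Wyatt: 15:00–16:30.
Windows ≥ 90 min: 15:00–16:30.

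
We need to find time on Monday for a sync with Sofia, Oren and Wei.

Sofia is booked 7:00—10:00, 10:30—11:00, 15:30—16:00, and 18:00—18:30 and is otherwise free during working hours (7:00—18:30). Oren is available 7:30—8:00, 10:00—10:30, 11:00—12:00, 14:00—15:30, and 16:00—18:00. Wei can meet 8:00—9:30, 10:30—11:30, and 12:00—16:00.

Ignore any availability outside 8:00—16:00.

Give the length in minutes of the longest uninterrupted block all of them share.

Sofia free within 07:00–18:30: 10:00–10:30, 11:00–15:30, 16:00–18:00.
Sofia ∩ Oren: 10:00–10:30, 11:00–12:00, 14:00–15:30, 16:00–18:00.
Sofia ∩ Oren ∩ Wei: 11:00–11:30, 14:00–15:30.
Restricted to 08:00–16:00: 11:00–11:30, 14:00–15:30.
Common window lengths: 30, 90 min; longest is 90.

90 minutes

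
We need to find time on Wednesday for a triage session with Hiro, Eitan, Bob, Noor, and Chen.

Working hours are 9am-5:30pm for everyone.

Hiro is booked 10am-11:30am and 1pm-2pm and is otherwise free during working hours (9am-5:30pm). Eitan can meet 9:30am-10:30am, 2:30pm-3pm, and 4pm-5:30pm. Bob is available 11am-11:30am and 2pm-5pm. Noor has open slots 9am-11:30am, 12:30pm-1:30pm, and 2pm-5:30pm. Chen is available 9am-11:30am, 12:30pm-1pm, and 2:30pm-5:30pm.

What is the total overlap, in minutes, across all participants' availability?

Hiro free within 09:00–17:30: 09:00–10:00, 11:30–13:00, 14:00–17:30.
Hiro ∩ Eitan: 09:30–10:00, 14:30–15:00, 16:00–17:30.
Hiro ∩ Eitan ∩ Bob: 14:30–15:00, 16:00–17:00.
Hiro ∩ Eitan ∩ Bob ∩ Noor: 14:30–15:00, 16:00–17:00.
Hiro ∩ Eitan ∩ Bob ∩ Noor ∩ Chen: 14:30–15:00, 16:00–17:00.
Total common minutes: 30 + 60 = 90.

90 minutes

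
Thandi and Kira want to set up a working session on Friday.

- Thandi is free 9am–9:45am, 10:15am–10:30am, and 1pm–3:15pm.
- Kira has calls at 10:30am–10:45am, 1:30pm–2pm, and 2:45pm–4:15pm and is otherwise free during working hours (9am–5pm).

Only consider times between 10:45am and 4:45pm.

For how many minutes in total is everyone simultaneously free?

75 minutes

Kira free within 09:00–17:00: 09:00–10:30, 10:45–13:30, 14:00–14:45, 16:15–17:00.
Thandi ∩ Kira: 09:00–09:45, 10:15–10:30, 13:00–13:30, 14:00–14:45.
Restricted to 10:45–16:45: 13:00–13:30, 14:00–14:45.
Total common minutes: 30 + 45 = 75.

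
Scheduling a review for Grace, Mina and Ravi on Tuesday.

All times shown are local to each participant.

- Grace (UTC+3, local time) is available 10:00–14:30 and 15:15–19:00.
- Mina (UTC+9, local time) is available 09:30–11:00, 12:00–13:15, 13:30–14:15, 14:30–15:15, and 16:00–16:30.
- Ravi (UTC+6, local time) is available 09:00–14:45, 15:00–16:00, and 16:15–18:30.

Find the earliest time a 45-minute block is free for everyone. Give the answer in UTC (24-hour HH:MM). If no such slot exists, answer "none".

none

Grace → UTC: 07:00–11:30, 12:15–16:00.
Mina → UTC: 00:30–02:00, 03:00–04:15, 04:30–05:15, 05:30–06:15, 07:00–07:30.
Ravi → UTC: 03:00–08:45, 09:00–10:00, 10:15–12:30.
Grace ∩ Mina: 07:00–07:30.
Grace ∩ Mina ∩ Ravi: 07:00–07:30.
Windows ≥ 45 min: (none).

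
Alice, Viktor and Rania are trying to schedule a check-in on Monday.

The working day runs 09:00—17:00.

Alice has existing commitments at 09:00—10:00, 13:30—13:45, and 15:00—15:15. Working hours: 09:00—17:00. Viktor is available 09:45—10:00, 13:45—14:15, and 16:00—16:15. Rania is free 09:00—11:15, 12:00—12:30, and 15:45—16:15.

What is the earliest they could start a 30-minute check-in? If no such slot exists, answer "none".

Alice free within 09:00–17:00: 10:00–13:30, 13:45–15:00, 15:15–17:00.
Alice ∩ Viktor: 13:45–14:15, 16:00–16:15.
Alice ∩ Viktor ∩ Rania: 16:00–16:15.
Windows ≥ 30 min: (none).

none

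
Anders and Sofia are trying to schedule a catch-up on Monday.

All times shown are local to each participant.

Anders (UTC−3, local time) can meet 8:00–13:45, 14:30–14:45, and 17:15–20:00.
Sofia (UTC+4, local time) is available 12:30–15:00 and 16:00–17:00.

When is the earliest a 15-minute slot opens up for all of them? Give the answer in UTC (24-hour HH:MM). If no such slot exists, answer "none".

12:00

Anders → UTC: 11:00–16:45, 17:30–17:45, 20:15–23:00.
Sofia → UTC: 08:30–11:00, 12:00–13:00.
Anders ∩ Sofia: 12:00–13:00.
Windows ≥ 15 min: 12:00–13:00.
Earliest such window starts at 12:00.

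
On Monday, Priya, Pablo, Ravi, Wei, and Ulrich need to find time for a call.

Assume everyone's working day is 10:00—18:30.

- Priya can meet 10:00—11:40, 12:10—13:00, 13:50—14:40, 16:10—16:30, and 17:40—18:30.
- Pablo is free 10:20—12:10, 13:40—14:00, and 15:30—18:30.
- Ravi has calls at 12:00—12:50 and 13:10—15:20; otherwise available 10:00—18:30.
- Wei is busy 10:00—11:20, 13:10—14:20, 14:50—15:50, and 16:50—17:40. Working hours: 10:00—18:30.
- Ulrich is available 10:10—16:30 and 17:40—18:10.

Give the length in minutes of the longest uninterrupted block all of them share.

Ravi free within 10:00–18:30: 10:00–12:00, 12:50–13:10, 15:20–18:30.
Wei free within 10:00–18:30: 11:20–13:10, 14:20–14:50, 15:50–16:50, 17:40–18:30.
Priya ∩ Pablo: 10:20–11:40, 13:50–14:00, 16:10–16:30, 17:40–18:30.
Priya ∩ Pablo ∩ Ravi: 10:20–11:40, 16:10–16:30, 17:40–18:30.
Priya ∩ Pablo ∩ Ravi ∩ Wei: 11:20–11:40, 16:10–16:30, 17:40–18:30.
Priya ∩ Pablo ∩ Ravi ∩ Wei ∩ Ulrich: 11:20–11:40, 16:10–16:30, 17:40–18:10.
Common window lengths: 20, 20, 30 min; longest is 30.

30 minutes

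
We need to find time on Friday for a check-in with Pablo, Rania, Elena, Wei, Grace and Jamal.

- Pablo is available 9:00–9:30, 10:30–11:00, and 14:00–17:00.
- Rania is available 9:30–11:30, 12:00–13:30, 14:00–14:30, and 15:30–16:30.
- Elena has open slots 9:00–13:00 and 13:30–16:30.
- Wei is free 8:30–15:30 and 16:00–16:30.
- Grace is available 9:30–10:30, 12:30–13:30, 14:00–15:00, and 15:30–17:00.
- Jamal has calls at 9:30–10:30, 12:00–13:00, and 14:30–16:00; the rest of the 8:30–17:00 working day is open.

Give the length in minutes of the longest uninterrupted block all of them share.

30 minutes

Jamal free within 08:30–17:00: 08:30–09:30, 10:30–12:00, 13:00–14:30, 16:00–17:00.
Pablo ∩ Rania: 10:30–11:00, 14:00–14:30, 15:30–16:30.
Pablo ∩ Rania ∩ Elena: 10:30–11:00, 14:00–14:30, 15:30–16:30.
Pablo ∩ Rania ∩ Elena ∩ Wei: 10:30–11:00, 14:00–14:30, 16:00–16:30.
Pablo ∩ Rania ∩ Elena ∩ Wei ∩ Grace: 14:00–14:30, 16:00–16:30.
Pablo ∩ Rania ∩ Elena ∩ Wei ∩ Grace ∩ Jamal: 14:00–14:30, 16:00–16:30.
Common window lengths: 30, 30 min; longest is 30.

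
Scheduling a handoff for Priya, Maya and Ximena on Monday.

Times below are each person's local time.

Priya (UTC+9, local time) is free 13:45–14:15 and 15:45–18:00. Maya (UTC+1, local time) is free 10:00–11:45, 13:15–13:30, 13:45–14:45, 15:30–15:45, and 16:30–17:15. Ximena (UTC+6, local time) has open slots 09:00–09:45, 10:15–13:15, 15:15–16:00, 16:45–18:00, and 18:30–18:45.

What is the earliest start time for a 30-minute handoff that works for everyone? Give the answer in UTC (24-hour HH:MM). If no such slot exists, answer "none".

none

Priya → UTC: 04:45–05:15, 06:45–09:00.
Maya → UTC: 09:00–10:45, 12:15–12:30, 12:45–13:45, 14:30–14:45, 15:30–16:15.
Ximena → UTC: 03:00–03:45, 04:15–07:15, 09:15–10:00, 10:45–12:00, 12:30–12:45.
Priya ∩ Maya: (none).
Priya ∩ Maya ∩ Ximena: (none).
Windows ≥ 30 min: (none).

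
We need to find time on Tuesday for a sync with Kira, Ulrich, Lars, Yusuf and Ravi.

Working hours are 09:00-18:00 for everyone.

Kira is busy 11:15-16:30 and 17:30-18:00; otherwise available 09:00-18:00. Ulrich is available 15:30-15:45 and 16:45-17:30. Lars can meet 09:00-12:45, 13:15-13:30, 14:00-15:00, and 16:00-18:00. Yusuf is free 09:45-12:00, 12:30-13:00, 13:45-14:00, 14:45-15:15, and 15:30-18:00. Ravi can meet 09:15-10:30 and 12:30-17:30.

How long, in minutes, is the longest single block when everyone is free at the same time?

Kira free within 09:00–18:00: 09:00–11:15, 16:30–17:30.
Kira ∩ Ulrich: 16:45–17:30.
Kira ∩ Ulrich ∩ Lars: 16:45–17:30.
Kira ∩ Ulrich ∩ Lars ∩ Yusuf: 16:45–17:30.
Kira ∩ Ulrich ∩ Lars ∩ Yusuf ∩ Ravi: 16:45–17:30.
Single common window of 45 minutes.

45 minutes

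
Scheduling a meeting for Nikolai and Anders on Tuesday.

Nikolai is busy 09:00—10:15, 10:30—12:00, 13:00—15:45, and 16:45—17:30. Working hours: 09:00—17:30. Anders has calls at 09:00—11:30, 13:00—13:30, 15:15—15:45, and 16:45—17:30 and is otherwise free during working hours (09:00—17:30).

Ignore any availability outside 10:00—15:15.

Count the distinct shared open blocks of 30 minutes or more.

1

Nikolai free within 09:00–17:30: 10:15–10:30, 12:00–13:00, 15:45–16:45.
Anders free within 09:00–17:30: 11:30–13:00, 13:30–15:15, 15:45–16:45.
Nikolai ∩ Anders: 12:00–13:00, 15:45–16:45.
Restricted to 10:00–15:15: 12:00–13:00.
Windows ≥ 30 min: 12:00–13:00.
That's 1 window.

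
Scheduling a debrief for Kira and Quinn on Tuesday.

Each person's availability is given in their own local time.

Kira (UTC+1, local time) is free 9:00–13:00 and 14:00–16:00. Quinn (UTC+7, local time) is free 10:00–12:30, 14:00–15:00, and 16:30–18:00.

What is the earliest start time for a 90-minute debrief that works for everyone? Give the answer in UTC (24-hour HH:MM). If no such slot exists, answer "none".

09:30

Kira → UTC: 08:00–12:00, 13:00–15:00.
Quinn → UTC: 03:00–05:30, 07:00–08:00, 09:30–11:00.
Kira ∩ Quinn: 09:30–11:00.
Windows ≥ 90 min: 09:30–11:00.
Earliest such window starts at 09:30.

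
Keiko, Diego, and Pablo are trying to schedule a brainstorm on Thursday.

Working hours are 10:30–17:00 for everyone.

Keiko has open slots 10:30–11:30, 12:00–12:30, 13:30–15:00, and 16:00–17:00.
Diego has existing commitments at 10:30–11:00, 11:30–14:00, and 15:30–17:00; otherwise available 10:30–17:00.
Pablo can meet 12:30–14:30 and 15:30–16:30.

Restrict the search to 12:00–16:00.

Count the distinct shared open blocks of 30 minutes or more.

1

Diego free within 10:30–17:00: 11:00–11:30, 14:00–15:30.
Keiko ∩ Diego: 11:00–11:30, 14:00–15:00.
Keiko ∩ Diego ∩ Pablo: 14:00–14:30.
Restricted to 12:00–16:00: 14:00–14:30.
Windows ≥ 30 min: 14:00–14:30.
That's 1 window.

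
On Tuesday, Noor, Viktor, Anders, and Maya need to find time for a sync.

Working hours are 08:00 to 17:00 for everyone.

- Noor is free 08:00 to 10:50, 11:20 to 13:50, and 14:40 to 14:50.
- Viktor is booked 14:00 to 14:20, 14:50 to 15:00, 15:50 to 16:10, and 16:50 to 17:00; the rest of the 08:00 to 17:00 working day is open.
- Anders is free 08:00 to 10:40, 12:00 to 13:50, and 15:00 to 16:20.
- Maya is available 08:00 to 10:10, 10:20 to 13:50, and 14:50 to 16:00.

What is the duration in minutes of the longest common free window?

Viktor free within 08:00–17:00: 08:00–14:00, 14:20–14:50, 15:00–15:50, 16:10–16:50.
Noor ∩ Viktor: 08:00–10:50, 11:20–13:50, 14:40–14:50.
Noor ∩ Viktor ∩ Anders: 08:00–10:40, 12:00–13:50.
Noor ∩ Viktor ∩ Anders ∩ Maya: 08:00–10:10, 10:20–10:40, 12:00–13:50.
Common window lengths: 130, 20, 110 min; longest is 130.

130 minutes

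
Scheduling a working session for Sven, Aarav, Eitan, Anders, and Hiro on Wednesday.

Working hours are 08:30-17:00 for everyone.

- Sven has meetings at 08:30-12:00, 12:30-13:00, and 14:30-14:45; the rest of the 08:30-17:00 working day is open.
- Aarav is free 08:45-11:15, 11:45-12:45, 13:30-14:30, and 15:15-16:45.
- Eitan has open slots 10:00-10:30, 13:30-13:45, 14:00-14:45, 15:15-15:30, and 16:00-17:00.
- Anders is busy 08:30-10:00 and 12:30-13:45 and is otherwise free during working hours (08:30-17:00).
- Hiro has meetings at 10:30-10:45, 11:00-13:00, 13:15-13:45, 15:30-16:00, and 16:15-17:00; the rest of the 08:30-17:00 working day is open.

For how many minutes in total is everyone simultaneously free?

Sven free within 08:30–17:00: 12:00–12:30, 13:00–14:30, 14:45–17:00.
Anders free within 08:30–17:00: 10:00–12:30, 13:45–17:00.
Hiro free within 08:30–17:00: 08:30–10:30, 10:45–11:00, 13:00–13:15, 13:45–15:30, 16:00–16:15.
Sven ∩ Aarav: 12:00–12:30, 13:30–14:30, 15:15–16:45.
Sven ∩ Aarav ∩ Eitan: 13:30–13:45, 14:00–14:30, 15:15–15:30, 16:00–16:45.
Sven ∩ Aarav ∩ Eitan ∩ Anders: 14:00–14:30, 15:15–15:30, 16:00–16:45.
Sven ∩ Aarav ∩ Eitan ∩ Anders ∩ Hiro: 14:00–14:30, 15:15–15:30, 16:00–16:15.
Total common minutes: 30 + 15 + 15 = 60.

60 minutes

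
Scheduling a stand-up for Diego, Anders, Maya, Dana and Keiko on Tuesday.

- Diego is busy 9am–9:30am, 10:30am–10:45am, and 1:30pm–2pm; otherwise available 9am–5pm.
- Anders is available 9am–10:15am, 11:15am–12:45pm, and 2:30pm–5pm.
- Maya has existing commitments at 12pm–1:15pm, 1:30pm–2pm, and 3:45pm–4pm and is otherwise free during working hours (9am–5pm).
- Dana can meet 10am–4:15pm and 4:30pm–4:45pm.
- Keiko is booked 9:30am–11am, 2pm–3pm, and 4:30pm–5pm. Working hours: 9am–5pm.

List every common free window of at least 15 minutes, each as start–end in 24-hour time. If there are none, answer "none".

11:15–12:00, 15:00–15:45, 16:00–16:15

Diego free within 09:00–17:00: 09:30–10:30, 10:45–13:30, 14:00–17:00.
Maya free within 09:00–17:00: 09:00–12:00, 13:15–13:30, 14:00–15:45, 16:00–17:00.
Keiko free within 09:00–17:00: 09:00–09:30, 11:00–14:00, 15:00–16:30.
Diego ∩ Anders: 09:30–10:15, 11:15–12:45, 14:30–17:00.
Diego ∩ Anders ∩ Maya: 09:30–10:15, 11:15–12:00, 14:30–15:45, 16:00–17:00.
Diego ∩ Anders ∩ Maya ∩ Dana: 10:00–10:15, 11:15–12:00, 14:30–15:45, 16:00–16:15, 16:30–16:45.
Diego ∩ Anders ∩ Maya ∩ Dana ∩ Keiko: 11:15–12:00, 15:00–15:45, 16:00–16:15.
Windows ≥ 15 min: 11:15–12:00, 15:00–15:45, 16:00–16:15.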